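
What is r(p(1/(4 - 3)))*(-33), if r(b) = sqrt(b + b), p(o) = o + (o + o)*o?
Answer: -33*sqrt(6) ≈ -80.833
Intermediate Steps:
p(o) = o + 2*o**2 (p(o) = o + (2*o)*o = o + 2*o**2)
r(b) = sqrt(2)*sqrt(b) (r(b) = sqrt(2*b) = sqrt(2)*sqrt(b))
r(p(1/(4 - 3)))*(-33) = (sqrt(2)*sqrt((1 + 2/(4 - 3))/(4 - 3)))*(-33) = (sqrt(2)*sqrt((1 + 2/1)/1))*(-33) = (sqrt(2)*sqrt(1*(1 + 2*1)))*(-33) = (sqrt(2)*sqrt(1*(1 + 2)))*(-33) = (sqrt(2)*sqrt(1*3))*(-33) = (sqrt(2)*sqrt(3))*(-33) = sqrt(6)*(-33) = -33*sqrt(6)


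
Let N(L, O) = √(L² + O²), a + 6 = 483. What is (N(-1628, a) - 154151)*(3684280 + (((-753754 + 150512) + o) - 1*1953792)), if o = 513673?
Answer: -252949304769 + 1640919*√2877913 ≈ -2.5017e+11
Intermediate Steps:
a = 477 (a = -6 + 483 = 477)
(N(-1628, a) - 154151)*(3684280 + (((-753754 + 150512) + o) - 1*1953792)) = (√((-1628)² + 477²) - 154151)*(3684280 + (((-753754 + 150512) + 513673) - 1*1953792)) = (√(2650384 + 227529) - 154151)*(3684280 + ((-603242 + 513673) - 1953792)) = (√2877913 - 154151)*(3684280 + (-89569 - 1953792)) = (-154151 + √2877913)*(3684280 - 2043361) = (-154151 + √2877913)*1640919 = -252949304769 + 1640919*√2877913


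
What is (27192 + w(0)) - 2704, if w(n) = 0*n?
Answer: 24488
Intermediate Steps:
w(n) = 0
(27192 + w(0)) - 2704 = (27192 + 0) - 2704 = 27192 - 2704 = 24488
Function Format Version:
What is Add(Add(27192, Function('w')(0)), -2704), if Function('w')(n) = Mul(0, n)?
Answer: 24488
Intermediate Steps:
Function('w')(n) = 0
Add(Add(27192, Function('w')(0)), -2704) = Add(Add(27192, 0), -2704) = Add(27192, -2704) = 24488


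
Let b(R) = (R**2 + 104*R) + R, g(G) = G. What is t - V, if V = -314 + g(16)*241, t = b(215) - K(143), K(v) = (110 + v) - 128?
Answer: 65133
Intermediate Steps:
K(v) = -18 + v
b(R) = R**2 + 105*R
t = 68675 (t = 215*(105 + 215) - (-18 + 143) = 215*320 - 1*125 = 68800 - 125 = 68675)
V = 3542 (V = -314 + 16*241 = -314 + 3856 = 3542)
t - V = 68675 - 1*3542 = 68675 - 3542 = 65133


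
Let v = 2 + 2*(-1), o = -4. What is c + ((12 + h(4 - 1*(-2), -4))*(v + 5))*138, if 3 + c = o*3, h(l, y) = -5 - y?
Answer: 7575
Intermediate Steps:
v = 0 (v = 2 - 2 = 0)
c = -15 (c = -3 - 4*3 = -3 - 12 = -15)
c + ((12 + h(4 - 1*(-2), -4))*(v + 5))*138 = -15 + ((12 + (-5 - 1*(-4)))*(0 + 5))*138 = -15 + ((12 + (-5 + 4))*5)*138 = -15 + ((12 - 1)*5)*138 = -15 + (11*5)*138 = -15 + 55*138 = -15 + 7590 = 7575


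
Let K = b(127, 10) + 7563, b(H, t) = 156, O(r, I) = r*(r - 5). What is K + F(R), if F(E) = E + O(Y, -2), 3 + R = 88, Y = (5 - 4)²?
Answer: 7800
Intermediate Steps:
Y = 1 (Y = 1² = 1)
R = 85 (R = -3 + 88 = 85)
O(r, I) = r*(-5 + r)
F(E) = -4 + E (F(E) = E + 1*(-5 + 1) = E + 1*(-4) = E - 4 = -4 + E)
K = 7719 (K = 156 + 7563 = 7719)
K + F(R) = 7719 + (-4 + 85) = 7719 + 81 = 7800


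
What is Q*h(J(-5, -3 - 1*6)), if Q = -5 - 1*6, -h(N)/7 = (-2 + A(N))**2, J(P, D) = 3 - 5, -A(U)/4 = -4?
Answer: 15092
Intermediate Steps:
A(U) = 16 (A(U) = -4*(-4) = 16)
J(P, D) = -2
h(N) = -1372 (h(N) = -7*(-2 + 16)**2 = -7*14**2 = -7*196 = -1372)
Q = -11 (Q = -5 - 6 = -11)
Q*h(J(-5, -3 - 1*6)) = -11*(-1372) = 15092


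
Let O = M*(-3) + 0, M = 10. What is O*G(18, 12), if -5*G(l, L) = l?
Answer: 108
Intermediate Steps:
O = -30 (O = 10*(-3) + 0 = -30 + 0 = -30)
G(l, L) = -l/5
O*G(18, 12) = -(-6)*18 = -30*(-18/5) = 108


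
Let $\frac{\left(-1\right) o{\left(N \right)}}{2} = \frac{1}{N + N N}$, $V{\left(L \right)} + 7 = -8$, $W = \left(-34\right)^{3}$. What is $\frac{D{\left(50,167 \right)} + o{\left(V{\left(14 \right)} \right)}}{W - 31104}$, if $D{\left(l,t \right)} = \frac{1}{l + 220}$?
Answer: $\frac{11}{133071120} \approx 8.2663 \cdot 10^{-8}$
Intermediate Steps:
$D{\left(l,t \right)} = \frac{1}{220 + l}$
$W = -39304$
$V{\left(L \right)} = -15$ ($V{\left(L \right)} = -7 - 8 = -15$)
$o{\left(N \right)} = - \frac{2}{N + N^{2}}$ ($o{\left(N \right)} = - \frac{2}{N + N N} = - \frac{2}{N + N^{2}}$)
$\frac{D{\left(50,167 \right)} + o{\left(V{\left(14 \right)} \right)}}{W - 31104} = \frac{\frac{1}{220 + 50} - \frac{2}{\left(-15\right) \left(1 - 15\right)}}{-39304 - 31104} = \frac{\frac{1}{270} - - \frac{2}{15 \left(-14\right)}}{-70408} = \left(\frac{1}{270} - \left(- \frac{2}{15}\right) \left(- \frac{1}{14}\right)\right) \left(- \frac{1}{70408}\right) = \left(\frac{1}{270} - \frac{1}{105}\right) \left(- \frac{1}{70408}\right) = \left(- \frac{11}{1890}\right) \left(- \frac{1}{70408}\right) = \frac{11}{133071120}$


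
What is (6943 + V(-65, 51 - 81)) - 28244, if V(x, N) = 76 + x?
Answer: -21290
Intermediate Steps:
(6943 + V(-65, 51 - 81)) - 28244 = (6943 + (76 - 65)) - 28244 = (6943 + 11) - 28244 = 6954 - 28244 = -21290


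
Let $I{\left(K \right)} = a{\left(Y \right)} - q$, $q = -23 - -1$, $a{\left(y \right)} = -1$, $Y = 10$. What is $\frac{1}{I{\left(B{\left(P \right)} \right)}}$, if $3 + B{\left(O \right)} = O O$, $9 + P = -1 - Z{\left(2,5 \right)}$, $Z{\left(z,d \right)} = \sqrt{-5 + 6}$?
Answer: $\frac{1}{21} \approx 0.047619$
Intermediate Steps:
$Z{\left(z,d \right)} = 1$ ($Z{\left(z,d \right)} = \sqrt{1} = 1$)
$q = -22$ ($q = -23 + 1 = -22$)
$P = -11$ ($P = -9 - 2 = -11$)
$B{\left(O \right)} = -3 + O^{2}$ ($B{\left(O \right)} = -3 + O O = -3 + O^{2}$)
$I{\left(K \right)} = 21$ ($I{\left(K \right)} = -1 - -22 = -1 + 22 = 21$)
$\frac{1}{I{\left(B{\left(P \right)} \right)}} = \frac{1}{21}$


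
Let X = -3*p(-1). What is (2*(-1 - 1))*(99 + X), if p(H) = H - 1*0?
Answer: -408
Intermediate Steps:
p(H) = H (p(H) = H + 0 = H)
X = 3 (X = -3*(-1) = 3)
(2*(-1 - 1))*(99 + X) = (2*(-1 - 1))*(99 + 3) = (2*(-2))*102 = -4*102 = -408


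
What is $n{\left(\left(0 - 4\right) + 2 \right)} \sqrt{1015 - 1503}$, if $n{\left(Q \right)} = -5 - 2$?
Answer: $- 14 i \sqrt{122} \approx - 154.64 i$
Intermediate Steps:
$n{\left(Q \right)} = -7$
$n{\left(\left(0 - 4\right) + 2 \right)} \sqrt{1015 - 1503} = - 7 \sqrt{1015 - 1503} = - 7 \sqrt{-488} = - 7 \cdot 2 i \sqrt{122} = - 14 i \sqrt{122}$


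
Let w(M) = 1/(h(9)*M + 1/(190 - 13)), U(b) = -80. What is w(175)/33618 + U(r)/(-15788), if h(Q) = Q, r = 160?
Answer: 62479509993/12330285339632 ≈ 0.0050672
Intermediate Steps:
w(M) = 1/(1/177 + 9*M) (w(M) = 1/(9*M + 1/(190 - 13)) = 1/(9*M + 1/177) = 1/(1/177 + 9*M))
w(175)/33618 + U(r)/(-15788) = (177/(1 + 1593*175))/33618 - 80/(-15788) = (177/(1 + 278775))*(1/33618) - 80*(-1/15788) = (177/278776)*(1/33618) + 20/3947 = 59/3123963856 + 20/3947 = 62479509993/12330285339632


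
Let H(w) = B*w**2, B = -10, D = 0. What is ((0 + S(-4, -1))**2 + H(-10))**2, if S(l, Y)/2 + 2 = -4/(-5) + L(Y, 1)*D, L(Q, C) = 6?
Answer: 617820736/625 ≈ 9.8851e+5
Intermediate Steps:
S(l, Y) = -12/5 (S(l, Y) = -4 + 2*(-4/(-5) + 6*0) = -4 + 2*(-4*(-1/5) + 0) = -4 + 2*(4/5 + 0) = -4 + 2*(4/5) = -4 + 8/5 = -12/5)
H(w) = -10*w**2
((0 + S(-4, -1))**2 + H(-10))**2 = ((0 - 12/5)**2 - 10*(-10)**2)**2 = ((-12/5)**2 - 10*100)**2 = (144/25 - 1000)**2 = (-24856/25)**2 = 617820736/625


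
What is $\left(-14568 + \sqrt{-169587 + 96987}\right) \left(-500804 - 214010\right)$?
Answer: $10413410352 - 78629540 i \sqrt{6} \approx 1.0413 \cdot 10^{10} - 1.926 \cdot 10^{8} i$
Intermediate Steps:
$\left(-14568 + \sqrt{-169587 + 96987}\right) \left(-500804 - 214010\right) = \left(-14568 + \sqrt{-72600}\right) \left(-714814\right) = \left(-14568 + 110 i \sqrt{6}\right) \left(-714814\right) = 10413410352 - 78629540 i \sqrt{6}$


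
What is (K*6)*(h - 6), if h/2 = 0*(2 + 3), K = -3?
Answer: 108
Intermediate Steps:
h = 0 (h = 2*(0*(2 + 3)) = 2*(0*5) = 2*0 = 0)
(K*6)*(h - 6) = (-3*6)*(0 - 6) = -18*(-6) = 108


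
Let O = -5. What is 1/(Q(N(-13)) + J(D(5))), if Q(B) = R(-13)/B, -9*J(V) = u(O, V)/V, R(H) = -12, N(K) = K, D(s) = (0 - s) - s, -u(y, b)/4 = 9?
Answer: 65/34 ≈ 1.9118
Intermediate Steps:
u(y, b) = -36 (u(y, b) = -4*9 = -36)
D(s) = -2*s (D(s) = -s - s = -2*s)
J(V) = 4/V (J(V) = -(-4)/V = 4/V)
Q(B) = -12/B
1/(Q(N(-13)) + J(D(5))) = 1/(-12/(-13) + 4/((-2*5))) = 1/(-12*(-1/13) + 4/(-10)) = 1/(12/13 + 4*(-⅒)) = 1/(12/13 - ⅖) = 1/(34/65) = 65/34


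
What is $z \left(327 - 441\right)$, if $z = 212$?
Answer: $-24168$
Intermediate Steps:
$z \left(327 - 441\right) = 212 \left(327 - 441\right) = 212 \left(-114\right) = -24168$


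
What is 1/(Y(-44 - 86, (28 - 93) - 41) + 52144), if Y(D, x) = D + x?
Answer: 1/51908 ≈ 1.9265e-5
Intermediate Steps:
1/(Y(-44 - 86, (28 - 93) - 41) + 52144) = 1/(((-44 - 86) + ((28 - 93) - 41)) + 52144) = 1/((-130 + (-65 - 41)) + 52144) = 1/((-130 - 106) + 52144) = 1/(-236 + 52144) = 1/51908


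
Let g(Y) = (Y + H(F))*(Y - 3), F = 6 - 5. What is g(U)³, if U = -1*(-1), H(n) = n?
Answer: -64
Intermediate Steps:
F = 1
U = 1
g(Y) = (1 + Y)*(-3 + Y) (g(Y) = (Y + 1)*(Y - 3) = (1 + Y)*(-3 + Y))
g(U)³ = (-3 + 1² - 2*1)³ = (-3 + 1 - 2)³ = (-4)³ = -64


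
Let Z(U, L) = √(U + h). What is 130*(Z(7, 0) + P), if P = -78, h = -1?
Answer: -10140 + 130*√6 ≈ -9821.6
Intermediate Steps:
Z(U, L) = √(-1 + U) (Z(U, L) = √(U - 1) = √(-1 + U))
130*(Z(7, 0) + P) = 130*(√(-1 + 7) - 78) = 130*(√6 - 78) = 130*(-78 + √6) = -10140 + 130*√6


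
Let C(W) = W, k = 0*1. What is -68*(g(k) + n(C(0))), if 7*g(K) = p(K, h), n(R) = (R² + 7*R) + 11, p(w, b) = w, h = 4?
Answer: -748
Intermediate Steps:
k = 0
n(R) = 11 + R² + 7*R
g(K) = K/7
-68*(g(k) + n(C(0))) = -68*((⅐)*0 + (11 + 0² + 7*0)) = -68*(0 + (11 + 0 + 0)) = -68*(0 + 11) = -68*11 = -748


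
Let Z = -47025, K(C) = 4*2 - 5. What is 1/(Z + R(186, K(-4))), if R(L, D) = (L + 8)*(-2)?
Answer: -1/47413 ≈ -2.1091e-5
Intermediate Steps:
K(C) = 3 (K(C) = 8 - 5 = 3)
R(L, D) = -16 - 2*L (R(L, D) = (8 + L)*(-2) = -16 - 2*L)
1/(Z + R(186, K(-4))) = 1/(-47025 + (-16 - 2*186)) = 1/(-47025 + (-16 - 372)) = 1/(-47025 - 388) = 1/(-47413) = -1/47413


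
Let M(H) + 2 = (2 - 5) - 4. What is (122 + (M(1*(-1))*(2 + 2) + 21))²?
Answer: 11449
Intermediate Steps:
M(H) = -9 (M(H) = -2 + ((2 - 5) - 4) = -2 + (-3 - 4) = -2 - 7 = -9)
(122 + (M(1*(-1))*(2 + 2) + 21))² = (122 + (-9*(2 + 2) + 21))² = (122 + (-9*4 + 21))² = (122 + (-36 + 21))² = (122 - 15)² = 107² = 11449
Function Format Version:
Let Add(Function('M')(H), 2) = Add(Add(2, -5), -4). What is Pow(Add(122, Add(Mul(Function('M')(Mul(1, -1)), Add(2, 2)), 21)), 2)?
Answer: 11449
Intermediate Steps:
Function('M')(H) = -9 (Function('M')(H) = Add(-2, Add(Add(2, -5), -4)) = Add(-2, Add(-3, -4)) = Add(-2, -7) = -9)
Pow(Add(122, Add(Mul(Function('M')(Mul(1, -1)), Add(2, 2)), 21)), 2) = Pow(Add(122, Add(Mul(-9, Add(2, 2)), 21)), 2) = Pow(Add(122, Add(Mul(-9, 4), 21)), 2) = Pow(Add(122, Add(-36, 21)), 2) = Pow(Add(122, -15), 2) = Pow(107, 2) = 11449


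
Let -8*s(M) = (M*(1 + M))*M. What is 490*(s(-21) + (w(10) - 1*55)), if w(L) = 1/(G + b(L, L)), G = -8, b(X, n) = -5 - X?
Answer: 11804835/23 ≈ 5.1325e+5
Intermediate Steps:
w(L) = 1/(-13 - L) (w(L) = 1/(-8 + (-5 - L)) = 1/(-13 - L))
s(M) = -M**2*(1 + M)/8 (s(M) = -M*(1 + M)*M/8 = -M**2*(1 + M)/8)
490*(s(-21) + (w(10) - 1*55)) = 490*((1/8)*(-21)**2*(-1 - 1*(-21)) + (-1/(13 + 10) - 1*55)) = 490*((1/8)*441*(-1 + 21) + (-1/23 - 55)) = 490*((1/8)*441*20 + (-1*1/23 - 55)) = 490*(2205/2 + (-1/23 - 55)) = 490*(2205/2 - 1266/23) = 490*(48183/46) = 11804835/23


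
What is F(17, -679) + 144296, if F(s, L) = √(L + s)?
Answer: 144296 + I*√662 ≈ 1.443e+5 + 25.729*I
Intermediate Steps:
F(17, -679) + 144296 = √(-679 + 17) + 144296 = √(-662) + 144296 = I*√662 + 144296 = 144296 + I*√662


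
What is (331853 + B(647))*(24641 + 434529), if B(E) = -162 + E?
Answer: 152599639460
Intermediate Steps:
(331853 + B(647))*(24641 + 434529) = (331853 + (-162 + 647))*(24641 + 434529) = (331853 + 485)*459170 = 332338*459170 = 152599639460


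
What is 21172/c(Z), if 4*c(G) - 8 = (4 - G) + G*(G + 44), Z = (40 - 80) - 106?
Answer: 42344/7525 ≈ 5.6271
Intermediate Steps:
Z = -146 (Z = -40 - 106 = -146)
c(G) = 3 - G/4 + G*(44 + G)/4 (c(G) = 2 + ((4 - G) + G*(G + 44))/4 = 2 + ((4 - G) + G*(44 + G))/4 = 2 + (4 - G + G*(44 + G))/4 = 2 + (1 - G/4 + G*(44 + G)/4) = 3 - G/4 + G*(44 + G)/4)
21172/c(Z) = 21172/(3 + (¼)*(-146)² + (43/4)*(-146)) = 21172/(3 + (¼)*21316 - 3139/2) = 21172/(3 + 5329 - 3139/2) = 21172/(7525/2) = 21172*(2/7525) = 42344/7525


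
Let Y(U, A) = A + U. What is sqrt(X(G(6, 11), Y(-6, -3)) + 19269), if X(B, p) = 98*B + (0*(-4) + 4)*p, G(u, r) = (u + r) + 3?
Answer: sqrt(21193) ≈ 145.58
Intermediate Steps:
G(u, r) = 3 + r + u (G(u, r) = (r + u) + 3 = 3 + r + u)
X(B, p) = 4*p + 98*B (X(B, p) = 98*B + (0 + 4)*p = 98*B + 4*p = 4*p + 98*B)
sqrt(X(G(6, 11), Y(-6, -3)) + 19269) = sqrt((4*(-3 - 6) + 98*(3 + 11 + 6)) + 19269) = sqrt((4*(-9) + 98*20) + 19269) = sqrt((-36 + 1960) + 19269) = sqrt(1924 + 19269) = sqrt(21193)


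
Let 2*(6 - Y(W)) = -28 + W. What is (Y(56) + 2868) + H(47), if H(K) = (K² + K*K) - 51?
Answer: 7227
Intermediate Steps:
H(K) = -51 + 2*K² (H(K) = (K² + K²) - 51 = 2*K² - 51 = -51 + 2*K²)
Y(W) = 20 - W/2 (Y(W) = 6 - (-28 + W)/2 = 6 + (14 - W/2) = 20 - W/2)
(Y(56) + 2868) + H(47) = ((20 - ½*56) + 2868) + (-51 + 2*47²) = ((20 - 28) + 2868) + (-51 + 2*2209) = (-8 + 2868) + (-51 + 4418) = 2860 + 4367 = 7227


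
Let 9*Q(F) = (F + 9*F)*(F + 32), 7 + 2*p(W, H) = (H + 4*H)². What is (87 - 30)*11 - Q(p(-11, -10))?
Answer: -3540191/2 ≈ -1.7701e+6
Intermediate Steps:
p(W, H) = -7/2 + 25*H²/2 (p(W, H) = -7/2 + (H + 4*H)²/2 = -7/2 + (5*H)²/2 = -7/2 + (25*H²)/2 = -7/2 + 25*H²/2)
Q(F) = 10*F*(32 + F)/9 (Q(F) = ((F + 9*F)*(F + 32))/9 = ((10*F)*(32 + F))/9 = (10*F*(32 + F))/9 = 10*F*(32 + F)/9)
(87 - 30)*11 - Q(p(-11, -10)) = (87 - 30)*11 - 10*(-7/2 + (25/2)*(-10)²)*(32 + (-7/2 + (25/2)*(-10)²))/9 = 57*11 - 10*(-7/2 + (25/2)*100)*(32 + (-7/2 + (25/2)*100))/9 = 627 - 10*(-7/2 + 1250)*(32 + (-7/2 + 1250))/9 = 627 - 10*2493*(32 + 2493/2)/(9*2) = 627 - 10*2493*2557/(9*2*2) = 627 - 1*3541445/2 = 627 - 3541445/2 = -3540191/2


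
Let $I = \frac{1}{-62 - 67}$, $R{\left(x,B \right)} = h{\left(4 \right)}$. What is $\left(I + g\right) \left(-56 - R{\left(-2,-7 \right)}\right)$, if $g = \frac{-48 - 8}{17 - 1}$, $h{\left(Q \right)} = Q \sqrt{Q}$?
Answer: $\frac{28960}{129} \approx 224.5$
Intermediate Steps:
$h{\left(Q \right)} = Q^{\frac{3}{2}}$
$R{\left(x,B \right)} = 8$ ($R{\left(x,B \right)} = 4^{\frac{3}{2}} = 8$)
$I = - \frac{1}{129}$ ($I = \frac{1}{-129} = - \frac{1}{129} \approx -0.0077519$)
$g = - \frac{7}{2}$ ($g = - \frac{56}{16} = \left(-56\right) \frac{1}{16} = - \frac{7}{2} \approx -3.5$)
$\left(I + g\right) \left(-56 - R{\left(-2,-7 \right)}\right) = \left(- \frac{1}{129} - \frac{7}{2}\right) \left(-56 - 8\right) = - \frac{905 \left(-56 - 8\right)}{258} = \left(- \frac{905}{258}\right) \left(-64\right) = \frac{28960}{129}$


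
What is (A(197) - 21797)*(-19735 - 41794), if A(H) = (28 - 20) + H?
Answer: 1328534168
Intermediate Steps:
A(H) = 8 + H
(A(197) - 21797)*(-19735 - 41794) = ((8 + 197) - 21797)*(-19735 - 41794) = (205 - 21797)*(-61529) = -21592*(-61529) = 1328534168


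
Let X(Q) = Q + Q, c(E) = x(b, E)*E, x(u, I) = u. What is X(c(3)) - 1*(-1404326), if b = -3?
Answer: 1404308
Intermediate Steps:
c(E) = -3*E
X(Q) = 2*Q
X(c(3)) - 1*(-1404326) = 2*(-3*3) - 1*(-1404326) = 2*(-9) + 1404326 = -18 + 1404326 = 1404308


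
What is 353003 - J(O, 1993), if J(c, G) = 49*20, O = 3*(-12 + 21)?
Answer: 352023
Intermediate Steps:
O = 27 (O = 3*9 = 27)
J(c, G) = 980
353003 - J(O, 1993) = 353003 - 1*980 = 353003 - 980 = 352023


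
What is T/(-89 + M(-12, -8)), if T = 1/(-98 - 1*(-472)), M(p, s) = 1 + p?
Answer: -1/37400 ≈ -2.6738e-5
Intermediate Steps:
T = 1/374 (T = 1/(-98 + 472) = 1/374 ≈ 0.0026738)
T/(-89 + M(-12, -8)) = (1/374)/(-89 + (1 - 12)) = (1/374)/(-89 - 11) = (1/374)/(-100) = -1/100*1/374 = -1/37400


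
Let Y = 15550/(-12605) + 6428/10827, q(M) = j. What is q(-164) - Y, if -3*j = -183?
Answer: 1682453869/27294867 ≈ 61.640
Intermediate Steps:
j = 61 (j = -⅓*(-183) = 61)
q(M) = 61
Y = -17466982/27294867 (Y = 15550*(-1/12605) + 6428*(1/10827) = -3110/2521 + 6428/10827 = -17466982/27294867 ≈ -0.63994)
q(-164) - Y = 61 - 1*(-17466982/27294867) = 61 + 17466982/27294867 = 1682453869/27294867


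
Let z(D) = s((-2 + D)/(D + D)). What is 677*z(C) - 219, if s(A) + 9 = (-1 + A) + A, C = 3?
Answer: -20290/3 ≈ -6763.3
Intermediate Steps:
s(A) = -10 + 2*A (s(A) = -9 + ((-1 + A) + A) = -9 + (-1 + 2*A) = -10 + 2*A)
z(D) = -10 + (-2 + D)/D (z(D) = -10 + 2*((-2 + D)/(D + D)) = -10 + 2*((-2 + D)/((2*D))) = -10 + 2*((-2 + D)*(1/(2*D))) = -10 + 2*((-2 + D)/(2*D)) = -10 + (-2 + D)/D)
677*z(C) - 219 = 677*(-9 - 2/3) - 219 = 677*(-29/3) - 219 = -19633/3 - 219 = -20290/3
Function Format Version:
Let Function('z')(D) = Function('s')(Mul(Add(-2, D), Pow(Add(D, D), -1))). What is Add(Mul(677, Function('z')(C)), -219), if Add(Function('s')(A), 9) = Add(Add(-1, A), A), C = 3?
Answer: Rational(-20290, 3) ≈ -6763.3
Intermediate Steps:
Function('s')(A) = Add(-10, Mul(2, A)) (Function('s')(A) = Add(-9, Add(Add(-1, A), A)) = Add(-9, Add(-1, Mul(2, A))) = Add(-10, Mul(2, A)))
Function('z')(D) = Add(-10, Mul(Pow(D, -1), Add(-2, D))) (Function('z')(D) = Add(-10, Mul(2, Mul(Add(-2, D), Pow(Add(D, D), -1)))) = Add(-10, Mul(2, Mul(Add(-2, D), Pow(Mul(2, D), -1)))) = Add(-10, Mul(2, Mul(Add(-2, D), Mul(Rational(1, 2), Pow(D, -1))))) = Add(-10, Mul(2, Mul(Rational(1, 2), Pow(D, -1), Add(-2, D)))) = Add(-10, Mul(Pow(D, -1), Add(-2, D))))
Add(Mul(677, Function('z')(C)), -219) = Add(Mul(677, Add(-9, Mul(-2, Pow(3, -1)))), -219) = Add(Mul(677, Add(-9, Mul(-2, Rational(1, 3)))), -219) = Add(Mul(677, Add(-9, Rational(-2, 3))), -219) = Add(Mul(677, Rational(-29, 3)), -219) = Add(Rational(-19633, 3), -219) = Rational(-20290, 3)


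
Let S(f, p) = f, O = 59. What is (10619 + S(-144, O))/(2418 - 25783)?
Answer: -2095/4673 ≈ -0.44832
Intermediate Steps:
(10619 + S(-144, O))/(2418 - 25783) = (10619 - 144)/(2418 - 25783) = 10475/(-23365) = 10475*(-1/23365) = -2095/4673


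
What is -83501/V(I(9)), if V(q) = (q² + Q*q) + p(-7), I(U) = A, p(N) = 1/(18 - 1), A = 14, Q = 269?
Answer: -1419517/67355 ≈ -21.075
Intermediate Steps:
p(N) = 1/17
I(U) = 14
V(q) = 1/17 + q² + 269*q (V(q) = (q² + 269*q) + 1/17 = 1/17 + q² + 269*q)
-83501/V(I(9)) = -83501/(1/17 + 14² + 269*14) = -83501/(1/17 + 196 + 3766) = -83501/67355/17 = -83501*17/67355 = -1419517/67355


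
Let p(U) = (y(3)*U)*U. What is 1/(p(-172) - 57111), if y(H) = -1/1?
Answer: -1/86695 ≈ -1.1535e-5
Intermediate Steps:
y(H) = -1 (y(H) = -1*1 = -1)
p(U) = -U² (p(U) = (-U)*U = -U²)
1/(p(-172) - 57111) = 1/(-1*(-172)² - 57111) = 1/(-1*29584 - 57111) = 1/(-29584 - 57111) = 1/(-86695) = -1/86695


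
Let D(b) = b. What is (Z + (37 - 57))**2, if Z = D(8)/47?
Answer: 868624/2209 ≈ 393.22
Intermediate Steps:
Z = 8/47 ≈ 0.17021
(Z + (37 - 57))**2 = (8/47 + (37 - 57))**2 = (8/47 - 20)**2 = (-932/47)**2 = 868624/2209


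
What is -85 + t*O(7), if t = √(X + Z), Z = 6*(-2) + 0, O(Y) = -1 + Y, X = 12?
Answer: -85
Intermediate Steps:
Z = -12 (Z = -12 + 0 = -12)
t = 0 (t = √(12 - 12) = √0 = 0)
-85 + t*O(7) = -85 + 0*(-1 + 7) = -85 + 0*6 = -85 + 0 = -85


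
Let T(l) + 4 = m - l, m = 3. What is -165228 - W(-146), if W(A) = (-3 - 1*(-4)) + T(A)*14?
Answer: -167259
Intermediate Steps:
T(l) = -1 - l (T(l) = -4 + (3 - l) = -1 - l)
W(A) = -13 - 14*A (W(A) = (-3 - 1*(-4)) + (-1 - A)*14 = (-3 + 4) + (-14 - 14*A) = 1 + (-14 - 14*A) = -13 - 14*A)
-165228 - W(-146) = -165228 - (-13 - 14*(-146)) = -165228 - (-13 + 2044) = -165228 - 1*2031 = -165228 - 2031 = -167259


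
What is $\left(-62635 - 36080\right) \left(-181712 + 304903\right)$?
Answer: $-12160799565$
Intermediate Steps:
$\left(-62635 - 36080\right) \left(-181712 + 304903\right) = \left(-98715\right) 123191 = -12160799565$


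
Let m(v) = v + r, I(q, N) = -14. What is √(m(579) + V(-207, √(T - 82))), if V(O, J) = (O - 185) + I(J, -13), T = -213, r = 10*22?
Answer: √393 ≈ 19.824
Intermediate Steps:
r = 220
m(v) = 220 + v (m(v) = v + 220 = 220 + v)
V(O, J) = -199 + O (V(O, J) = (O - 185) - 14 = (-185 + O) - 14 = -199 + O)
√(m(579) + V(-207, √(T - 82))) = √((220 + 579) + (-199 - 207)) = √(799 - 406) = √393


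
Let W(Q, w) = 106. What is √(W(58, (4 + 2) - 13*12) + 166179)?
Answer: √166285 ≈ 407.78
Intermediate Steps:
√(W(58, (4 + 2) - 13*12) + 166179) = √(106 + 166179) = √166285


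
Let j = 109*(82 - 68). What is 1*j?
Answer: 1526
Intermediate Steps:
j = 1526 (j = 109*14 = 1526)
1*j = 1*1526 = 1526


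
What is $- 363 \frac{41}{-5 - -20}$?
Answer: $- \frac{4961}{5} \approx -992.2$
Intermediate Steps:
$- 363 \frac{41}{-5 - -20} = - 363 \frac{41}{-5 + 20} = - 363 \cdot \frac{41}{15} = - 363 \cdot 41 \cdot \frac{1}{15} = \left(-363\right) \frac{41}{15} = - \frac{4961}{5}$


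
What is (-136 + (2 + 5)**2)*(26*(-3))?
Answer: 6786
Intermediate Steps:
(-136 + (2 + 5)**2)*(26*(-3)) = (-136 + 7**2)*(-78) = (-136 + 49)*(-78) = -87*(-78) = 6786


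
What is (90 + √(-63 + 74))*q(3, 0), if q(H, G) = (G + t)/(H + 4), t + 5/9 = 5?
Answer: 400/7 + 40*√11/63 ≈ 59.249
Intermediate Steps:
t = 40/9 (t = -5/9 + 5 = 40/9 ≈ 4.4444)
q(H, G) = (40/9 + G)/(4 + H) (q(H, G) = (G + 40/9)/(H + 4) = (40/9 + G)/(4 + H))
(90 + √(-63 + 74))*q(3, 0) = (90 + √(-63 + 74))*((40/9 + 0)/(4 + 3)) = (90 + √11)*((40/9)/7) = (90 + √11)*((⅐)*(40/9)) = (90 + √11)*(40/63) = 400/7 + 40*√11/63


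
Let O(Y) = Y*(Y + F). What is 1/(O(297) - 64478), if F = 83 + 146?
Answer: 1/91744 ≈ 1.0900e-5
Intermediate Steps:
F = 229
O(Y) = Y*(229 + Y) (O(Y) = Y*(Y + 229) = Y*(229 + Y))
1/(O(297) - 64478) = 1/(297*(229 + 297) - 64478) = 1/(297*526 - 64478) = 1/(156222 - 64478) = 1/91744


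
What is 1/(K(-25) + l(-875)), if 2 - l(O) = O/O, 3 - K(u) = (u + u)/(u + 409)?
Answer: 192/793 ≈ 0.24212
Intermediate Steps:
K(u) = 3 - 2*u/(409 + u) (K(u) = 3 - (u + u)/(u + 409) = 3 - 2*u/(409 + u))
l(O) = 1 (l(O) = 2 - O/O = 2 - 1*1 = 2 - 1 = 1)
1/(K(-25) + l(-875)) = 1/((1227 - 25)/(409 - 25) + 1) = 1/(1202/384 + 1) = 1/((1/384)*1202 + 1) = 1/(601/192 + 1) = 1/(793/192) = 192/793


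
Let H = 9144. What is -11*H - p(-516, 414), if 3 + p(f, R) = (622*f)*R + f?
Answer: 132774063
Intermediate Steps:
p(f, R) = -3 + f + 622*R*f (p(f, R) = -3 + ((622*f)*R + f) = -3 + (622*R*f + f) = -3 + (f + 622*R*f) = -3 + f + 622*R*f)
-11*H - p(-516, 414) = -11*9144 - (-3 - 516 + 622*414*(-516)) = -100584 - (-3 - 516 - 132874128) = -100584 - 1*(-132874647) = -100584 + 132874647 = 132774063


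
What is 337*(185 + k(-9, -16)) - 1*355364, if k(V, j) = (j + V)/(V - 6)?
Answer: -877372/3 ≈ -2.9246e+5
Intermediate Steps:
k(V, j) = (V + j)/(-6 + V)
337*(185 + k(-9, -16)) - 1*355364 = 337*(185 + (-9 - 16)/(-6 - 9)) - 1*355364 = 337*(185 - 25/(-15)) - 355364 = 337*(185 - 1/15*(-25)) - 355364 = 337*(185 + 5/3) - 355364 = 337*(560/3) - 355364 = 188720/3 - 355364 = -877372/3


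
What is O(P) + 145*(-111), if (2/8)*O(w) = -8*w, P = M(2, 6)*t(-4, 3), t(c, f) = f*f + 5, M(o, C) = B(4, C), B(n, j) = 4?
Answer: -17887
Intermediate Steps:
M(o, C) = 4
t(c, f) = 5 + f² (t(c, f) = f² + 5 = 5 + f²)
P = 56 (P = 4*(5 + 3²) = 4*(5 + 9) = 4*14 = 56)
O(w) = -32*w (O(w) = 4*(-8*w) = -32*w)
O(P) + 145*(-111) = -32*56 + 145*(-111) = -1792 - 16095 = -17887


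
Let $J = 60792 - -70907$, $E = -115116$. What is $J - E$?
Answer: $246815$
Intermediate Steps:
$J = 131699$ ($J = 60792 + 70907 = 131699$)
$J - E = 131699 - -115116 = 131699 + 115116 = 246815$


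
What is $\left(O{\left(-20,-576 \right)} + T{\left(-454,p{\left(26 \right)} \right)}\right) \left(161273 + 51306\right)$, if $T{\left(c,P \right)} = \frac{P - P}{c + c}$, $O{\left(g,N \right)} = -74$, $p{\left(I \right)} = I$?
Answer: $-15730846$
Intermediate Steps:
$T{\left(c,P \right)} = 0$ ($T{\left(c,P \right)} = \frac{0}{2 c} = 0 \frac{1}{2 c} = 0$)
$\left(O{\left(-20,-576 \right)} + T{\left(-454,p{\left(26 \right)} \right)}\right) \left(161273 + 51306\right) = \left(-74 + 0\right) \left(161273 + 51306\right) = \left(-74\right) 212579 = -15730846$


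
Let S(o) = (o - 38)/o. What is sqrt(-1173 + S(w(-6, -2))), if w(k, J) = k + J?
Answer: I*sqrt(4669)/2 ≈ 34.165*I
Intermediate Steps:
w(k, J) = J + k
S(o) = (-38 + o)/o
sqrt(-1173 + S(w(-6, -2))) = sqrt(-1173 + (-38 + (-2 - 6))/(-2 - 6)) = sqrt(-1173 + (-38 - 8)/(-8)) = sqrt(-1173 - 1/8*(-46)) = sqrt(-1173 + 23/4) = sqrt(-4669/4) = I*sqrt(4669)/2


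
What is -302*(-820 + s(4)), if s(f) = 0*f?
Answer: 247640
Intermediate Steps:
s(f) = 0
-302*(-820 + s(4)) = -302*(-820 + 0) = -302*(-820) = 247640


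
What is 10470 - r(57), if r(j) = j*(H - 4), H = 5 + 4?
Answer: 10185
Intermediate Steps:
H = 9
r(j) = 5*j (r(j) = j*(9 - 4) = j*5 = 5*j)
10470 - r(57) = 10470 - 5*57 = 10470 - 1*285 = 10470 - 285 = 10185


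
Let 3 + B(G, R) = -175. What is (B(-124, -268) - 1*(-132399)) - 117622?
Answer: 14599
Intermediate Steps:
B(G, R) = -178 (B(G, R) = -3 - 175 = -178)
(B(-124, -268) - 1*(-132399)) - 117622 = (-178 - 1*(-132399)) - 117622 = (-178 + 132399) - 117622 = 132221 - 117622 = 14599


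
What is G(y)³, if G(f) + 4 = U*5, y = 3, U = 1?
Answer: 1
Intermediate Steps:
G(f) = 1 (G(f) = -4 + 1*5 = -4 + 5 = 1)
G(y)³ = 1³ = 1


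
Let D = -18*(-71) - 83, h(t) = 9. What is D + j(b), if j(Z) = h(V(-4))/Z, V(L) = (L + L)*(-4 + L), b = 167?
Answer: 199574/167 ≈ 1195.1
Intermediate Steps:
V(L) = 2*L*(-4 + L) (V(L) = (2*L)*(-4 + L) = 2*L*(-4 + L))
D = 1195 (D = 1278 - 83 = 1195)
j(Z) = 9/Z
D + j(b) = 1195 + 9/167 = 199574/167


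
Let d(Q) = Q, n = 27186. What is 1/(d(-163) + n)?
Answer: 1/27023 ≈ 3.7006e-5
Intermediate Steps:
1/(d(-163) + n) = 1/(-163 + 27186) = 1/27023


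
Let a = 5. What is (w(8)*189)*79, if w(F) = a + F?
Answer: 194103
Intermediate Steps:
w(F) = 5 + F
(w(8)*189)*79 = ((5 + 8)*189)*79 = (13*189)*79 = 2457*79 = 194103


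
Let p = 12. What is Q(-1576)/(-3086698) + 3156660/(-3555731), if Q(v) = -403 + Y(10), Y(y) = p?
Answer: -9742265817859/10975467766238 ≈ -0.88764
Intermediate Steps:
Y(y) = 12
Q(v) = -391 (Q(v) = -403 + 12 = -391)
Q(-1576)/(-3086698) + 3156660/(-3555731) = -391/(-3086698) + 3156660/(-3555731) = -391*(-1/3086698) + 3156660*(-1/3555731) = 391/3086698 - 3156660/3555731 = -9742265817859/10975467766238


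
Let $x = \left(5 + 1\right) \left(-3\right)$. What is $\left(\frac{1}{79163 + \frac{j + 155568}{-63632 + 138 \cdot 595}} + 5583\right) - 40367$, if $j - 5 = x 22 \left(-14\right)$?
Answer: $- \frac{50886732099826}{1462935031} \approx -34784.0$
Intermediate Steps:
$x = -18$ ($x = 6 \left(-3\right) = -18$)
$j = 5549$ ($j = 5 + \left(-18\right) 22 \left(-14\right) = 5 - -5544 = 5 + 5544 = 5549$)
$\left(\frac{1}{79163 + \frac{j + 155568}{-63632 + 138 \cdot 595}} + 5583\right) - 40367 = \left(\frac{1}{79163 + \frac{5549 + 155568}{-63632 + 138 \cdot 595}} + 5583\right) - 40367 = \left(\frac{1}{79163 + \frac{161117}{-63632 + 82110}} + 5583\right) - 40367 = \left(\frac{1}{79163 + \frac{161117}{18478}} + 5583\right) - 40367 = \left(\frac{1}{\frac{1462935031}{18478}} + 5583\right) - 40367 = \left(\frac{18478}{1462935031} + 5583\right) - 40367 = \frac{8167566296551}{1462935031} - 40367 = - \frac{50886732099826}{1462935031}$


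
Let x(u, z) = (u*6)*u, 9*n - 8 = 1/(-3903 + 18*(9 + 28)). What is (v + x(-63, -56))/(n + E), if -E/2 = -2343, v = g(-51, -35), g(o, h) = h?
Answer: 692753607/136543133 ≈ 5.0735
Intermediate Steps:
v = -35
E = 4686 (E = -2*(-2343) = 4686)
n = 25895/29133 (n = 8/9 + 1/(9*(-3903 + 18*(9 + 28))) = 8/9 + 1/(9*(-3903 + 18*37)) = 8/9 + 1/(9*(-3903 + 666)) = 8/9 + (⅑)/(-3237) = 8/9 + (⅑)*(-1/3237) = 8/9 - 1/29133 = 25895/29133 ≈ 0.88885)
x(u, z) = 6*u² (x(u, z) = (6*u)*u = 6*u²)
(v + x(-63, -56))/(n + E) = (-35 + 6*(-63)²)/(25895/29133 + 4686) = (-35 + 6*3969)/(136543133/29133) = (-35 + 23814)*(29133/136543133) = 23779*(29133/136543133) = 692753607/136543133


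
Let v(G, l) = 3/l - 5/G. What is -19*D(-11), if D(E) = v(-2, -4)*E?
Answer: 1463/4 ≈ 365.75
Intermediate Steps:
v(G, l) = -5/G + 3/l
D(E) = 7*E/4 (D(E) = (-5/(-2) + 3/(-4))*E = (-5*(-½) + 3*(-¼))*E = (5/2 - ¾)*E = 7*E/4)
-19*D(-11) = -133*(-11)/4 = -19*(-77/4) = 1463/4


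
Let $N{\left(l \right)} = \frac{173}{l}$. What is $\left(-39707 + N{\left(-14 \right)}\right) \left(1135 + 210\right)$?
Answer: $- \frac{747915495}{14} \approx -5.3423 \cdot 10^{7}$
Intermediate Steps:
$\left(-39707 + N{\left(-14 \right)}\right) \left(1135 + 210\right) = \left(-39707 + \frac{173}{-14}\right) \left(1135 + 210\right) = \left(-39707 + 173 \left(- \frac{1}{14}\right)\right) 1345 = \left(-39707 - \frac{173}{14}\right) 1345 = \left(- \frac{556071}{14}\right) 1345 = - \frac{747915495}{14}$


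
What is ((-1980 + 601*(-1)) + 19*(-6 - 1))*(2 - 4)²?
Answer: -10856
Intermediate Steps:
((-1980 + 601*(-1)) + 19*(-6 - 1))*(2 - 4)² = ((-1980 - 601) + 19*(-7))*(-2)² = (-2581 - 133)*4 = -2714*4 = -10856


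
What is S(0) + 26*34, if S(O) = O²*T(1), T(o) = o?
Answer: 884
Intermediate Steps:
S(O) = O² (S(O) = O²*1 = O²)
S(0) + 26*34 = 0² + 26*34 = 0 + 884 = 884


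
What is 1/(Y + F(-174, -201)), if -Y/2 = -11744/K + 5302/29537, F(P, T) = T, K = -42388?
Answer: -313003589/63199533241 ≈ -0.0049526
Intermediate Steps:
Y = -285811852/313003589 (Y = -2*(-11744/(-42388) + 5302/29537) = -2*(-11744*(-1/42388) + 5302*(1/29537)) = -2*(2936/10597 + 5302/29537) = -2*142905926/313003589 = -285811852/313003589 ≈ -0.91313)
1/(Y + F(-174, -201)) = 1/(-285811852/313003589 - 201) = 1/(-63199533241/313003589) = -313003589/63199533241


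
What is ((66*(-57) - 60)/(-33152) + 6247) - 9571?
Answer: -7870959/2368 ≈ -3323.9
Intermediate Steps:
((66*(-57) - 60)/(-33152) + 6247) - 9571 = ((-3762 - 60)*(-1/33152) + 6247) - 9571 = (-3822*(-1/33152) + 6247) - 9571 = (273/2368 + 6247) - 9571 = 14793169/2368 - 9571 = -7870959/2368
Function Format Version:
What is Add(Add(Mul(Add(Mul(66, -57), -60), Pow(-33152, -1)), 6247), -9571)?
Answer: Rational(-7870959, 2368) ≈ -3323.9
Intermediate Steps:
Add(Add(Mul(Add(Mul(66, -57), -60), Pow(-33152, -1)), 6247), -9571) = Add(Add(Mul(Add(-3762, -60), Rational(-1, 33152)), 6247), -9571) = Add(Add(Mul(-3822, Rational(-1, 33152)), 6247), -9571) = Add(Add(Rational(273, 2368), 6247), -9571) = Add(Rational(14793169, 2368), -9571) = Rational(-7870959, 2368)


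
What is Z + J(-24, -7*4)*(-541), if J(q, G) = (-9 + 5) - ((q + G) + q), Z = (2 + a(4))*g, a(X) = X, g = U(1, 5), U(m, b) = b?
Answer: -38922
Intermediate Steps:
g = 5
Z = 30 (Z = (2 + 4)*5 = 6*5 = 30)
J(q, G) = -4 - G - 2*q (J(q, G) = -4 - ((G + q) + q) = -4 - (G + 2*q) = -4 + (-G - 2*q) = -4 - G - 2*q)
Z + J(-24, -7*4)*(-541) = 30 + (-4 - (-7)*4 - 2*(-24))*(-541) = 30 + (-4 - 1*(-28) + 48)*(-541) = 30 + (-4 + 28 + 48)*(-541) = 30 + 72*(-541) = 30 - 38952 = -38922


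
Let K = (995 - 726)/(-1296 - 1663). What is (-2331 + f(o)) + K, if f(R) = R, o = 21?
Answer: -25411/11 ≈ -2310.1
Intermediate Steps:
K = -1/11 (K = 269/(-2959) = 269*(-1/2959) = -1/11 ≈ -0.090909)
(-2331 + f(o)) + K = (-2331 + 21) - 1/11 = -2310 - 1/11 = -25411/11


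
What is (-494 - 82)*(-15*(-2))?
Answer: -17280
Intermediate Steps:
(-494 - 82)*(-15*(-2)) = -576*30 = -17280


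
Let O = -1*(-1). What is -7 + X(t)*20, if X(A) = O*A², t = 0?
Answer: -7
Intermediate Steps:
O = 1
X(A) = A² (X(A) = 1*A² = A²)
-7 + X(t)*20 = -7 + 0²*20 = -7 + 0*20 = -7 + 0 = -7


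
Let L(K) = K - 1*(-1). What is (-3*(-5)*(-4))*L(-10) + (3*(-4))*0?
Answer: 540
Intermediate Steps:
L(K) = 1 + K (L(K) = K + 1 = 1 + K)
(-3*(-5)*(-4))*L(-10) + (3*(-4))*0 = (-3*(-5)*(-4))*(1 - 10) + (3*(-4))*0 = (15*(-4))*(-9) - 12*0 = -60*(-9) + 0 = 540 + 0 = 540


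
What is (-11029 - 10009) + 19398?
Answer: -1640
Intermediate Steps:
(-11029 - 10009) + 19398 = -21038 + 19398 = -1640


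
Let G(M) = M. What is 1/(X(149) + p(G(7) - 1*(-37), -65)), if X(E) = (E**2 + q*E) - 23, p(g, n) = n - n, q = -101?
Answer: 1/7129 ≈ 0.00014027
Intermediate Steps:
p(g, n) = 0
X(E) = -23 + E**2 - 101*E (X(E) = (E**2 - 101*E) - 23 = -23 + E**2 - 101*E)
1/(X(149) + p(G(7) - 1*(-37), -65)) = 1/((-23 + 149**2 - 101*149) + 0) = 1/((-23 + 22201 - 15049) + 0) = 1/(7129 + 0) = 1/7129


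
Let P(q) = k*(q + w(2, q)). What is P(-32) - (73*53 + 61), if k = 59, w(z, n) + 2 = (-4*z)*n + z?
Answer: 9286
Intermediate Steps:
w(z, n) = -2 + z - 4*n*z (w(z, n) = -2 + ((-4*z)*n + z) = -2 + (-4*n*z + z) = -2 + (z - 4*n*z) = -2 + z - 4*n*z)
P(q) = -413*q (P(q) = 59*(q + (-2 + 2 - 4*q*2)) = 59*(q + (-2 + 2 - 8*q)) = 59*(q - 8*q) = 59*(-7*q) = -413*q)
P(-32) - (73*53 + 61) = -413*(-32) - (73*53 + 61) = 13216 - (3869 + 61) = 13216 - 1*3930 = 13216 - 3930 = 9286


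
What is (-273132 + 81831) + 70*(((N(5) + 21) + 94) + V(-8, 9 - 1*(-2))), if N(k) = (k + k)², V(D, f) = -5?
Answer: -176601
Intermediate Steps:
N(k) = 4*k² (N(k) = (2*k)² = 4*k²)
(-273132 + 81831) + 70*(((N(5) + 21) + 94) + V(-8, 9 - 1*(-2))) = (-273132 + 81831) + 70*(((4*5² + 21) + 94) - 5) = -191301 + 70*(((4*25 + 21) + 94) - 5) = -191301 + 70*(((100 + 21) + 94) - 5) = -191301 + 70*((121 + 94) - 5) = -191301 + 70*(215 - 5) = -191301 + 70*210 = -191301 + 14700 = -176601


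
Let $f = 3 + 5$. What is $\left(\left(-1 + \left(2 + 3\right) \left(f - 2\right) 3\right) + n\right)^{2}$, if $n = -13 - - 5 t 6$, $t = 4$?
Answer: $38416$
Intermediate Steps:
$f = 8$
$n = 107$ ($n = -13 - \left(-5\right) 4 \cdot 6 = -13 - \left(-20\right) 6 = -13 - -120 = -13 + 120 = 107$)
$\left(\left(-1 + \left(2 + 3\right) \left(f - 2\right) 3\right) + n\right)^{2} = \left(\left(-1 + \left(2 + 3\right) \left(8 - 2\right) 3\right) + 107\right)^{2} = \left(\left(-1 + 5 \cdot 6 \cdot 3\right) + 107\right)^{2} = \left(\left(-1 + 30 \cdot 3\right) + 107\right)^{2} = \left(\left(-1 + 90\right) + 107\right)^{2} = \left(89 + 107\right)^{2} = 196^{2} = 38416$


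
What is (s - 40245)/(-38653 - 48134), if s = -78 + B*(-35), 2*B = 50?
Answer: 41198/86787 ≈ 0.47470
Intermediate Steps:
B = 25 (B = (½)*50 = 25)
s = -953 (s = -78 + 25*(-35) = -78 - 875 = -953)
(s - 40245)/(-38653 - 48134) = (-953 - 40245)/(-38653 - 48134) = -41198/(-86787) = -41198*(-1/86787) = 41198/86787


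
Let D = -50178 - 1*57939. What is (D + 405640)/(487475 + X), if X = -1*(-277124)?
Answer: 297523/764599 ≈ 0.38912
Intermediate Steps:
X = 277124
D = -108117 (D = -50178 - 57939 = -108117)
(D + 405640)/(487475 + X) = (-108117 + 405640)/(487475 + 277124) = 297523/764599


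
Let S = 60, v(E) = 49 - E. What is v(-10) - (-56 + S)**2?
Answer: 43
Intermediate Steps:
v(-10) - (-56 + S)**2 = (49 - 1*(-10)) - (-56 + 60)**2 = (49 + 10) - 1*4**2 = 59 - 1*16 = 59 - 16 = 43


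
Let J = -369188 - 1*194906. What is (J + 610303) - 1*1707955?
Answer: -1661746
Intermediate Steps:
J = -564094 (J = -369188 - 194906 = -564094)
(J + 610303) - 1*1707955 = (-564094 + 610303) - 1*1707955 = 46209 - 1707955 = -1661746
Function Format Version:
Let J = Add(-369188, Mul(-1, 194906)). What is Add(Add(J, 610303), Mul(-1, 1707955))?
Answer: -1661746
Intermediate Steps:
J = -564094 (J = Add(-369188, -194906) = -564094)
Add(Add(J, 610303), Mul(-1, 1707955)) = Add(Add(-564094, 610303), Mul(-1, 1707955)) = Add(46209, -1707955) = -1661746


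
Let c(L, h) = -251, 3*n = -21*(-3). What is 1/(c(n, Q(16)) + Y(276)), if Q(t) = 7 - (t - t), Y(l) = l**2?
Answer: 1/75925 ≈ 1.3171e-5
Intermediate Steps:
n = 21 (n = (-21*(-3))/3 = (1/3)*63 = 21)
Q(t) = 7 (Q(t) = 7 - 1*0 = 7 + 0 = 7)
1/(c(n, Q(16)) + Y(276)) = 1/(-251 + 276**2) = 1/(-251 + 76176) = 1/75925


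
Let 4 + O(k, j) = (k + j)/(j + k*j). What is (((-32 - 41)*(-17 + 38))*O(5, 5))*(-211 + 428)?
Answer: 1219757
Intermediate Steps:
O(k, j) = -4 + (j + k)/(j + j*k) (O(k, j) = -4 + (k + j)/(j + k*j) = -4 + (j + k)/(j + j*k))
(((-32 - 41)*(-17 + 38))*O(5, 5))*(-211 + 428) = (((-32 - 41)*(-17 + 38))*((5 - 3*5 - 4*5*5)/(5*(1 + 5))))*(-211 + 428) = ((-73*21)*((⅕)*(5 - 15 - 100)/6))*217 = -1533*(-110)/(5*6)*217 = -1533*(-11/3)*217 = 5621*217 = 1219757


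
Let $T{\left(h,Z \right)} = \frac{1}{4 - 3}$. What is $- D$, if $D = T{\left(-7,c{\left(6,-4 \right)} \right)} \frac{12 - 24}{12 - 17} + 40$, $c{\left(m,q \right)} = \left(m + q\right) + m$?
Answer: $- \frac{212}{5} \approx -42.4$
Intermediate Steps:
$c{\left(m,q \right)} = q + 2 m$
$T{\left(h,Z \right)} = 1$ ($T{\left(h,Z \right)} = 1^{-1} = 1$)
$D = \frac{212}{5}$ ($D = 1 \frac{12 - 24}{12 - 17} + 40 = 1 \left(- \frac{12}{-5}\right) + 40 = 1 \left(\left(-12\right) \left(- \frac{1}{5}\right)\right) + 40 = 1 \cdot \frac{12}{5} + 40 = \frac{12}{5} + 40 = \frac{212}{5} \approx 42.4$)
$- D = \left(-1\right) \frac{212}{5} = - \frac{212}{5}$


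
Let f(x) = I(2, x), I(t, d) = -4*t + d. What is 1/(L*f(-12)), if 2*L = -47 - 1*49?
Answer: 1/960 ≈ 0.0010417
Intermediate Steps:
L = -48 (L = (-47 - 1*49)/2 = (-47 - 49)/2 = (½)*(-96) = -48)
I(t, d) = d - 4*t
f(x) = -8 + x (f(x) = x - 4*2 = x - 8 = -8 + x)
1/(L*f(-12)) = 1/(-48*(-8 - 12)) = 1/(-48*(-20)) = 1/960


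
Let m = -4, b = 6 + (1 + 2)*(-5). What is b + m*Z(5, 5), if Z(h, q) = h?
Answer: -29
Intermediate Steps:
b = -9 (b = 6 + 3*(-5) = 6 - 15 = -9)
b + m*Z(5, 5) = -9 - 4*5 = -9 - 20 = -29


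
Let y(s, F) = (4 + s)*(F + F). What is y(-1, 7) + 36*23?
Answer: 870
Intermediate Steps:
y(s, F) = 2*F*(4 + s) (y(s, F) = (4 + s)*(2*F) = 2*F*(4 + s))
y(-1, 7) + 36*23 = 2*7*(4 - 1) + 36*23 = 2*7*3 + 828 = 42 + 828 = 870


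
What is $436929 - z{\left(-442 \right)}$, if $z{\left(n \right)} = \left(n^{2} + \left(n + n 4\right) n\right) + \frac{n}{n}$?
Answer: $-735256$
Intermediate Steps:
$z{\left(n \right)} = 1 + 6 n^{2}$ ($z{\left(n \right)} = \left(n^{2} + \left(n + 4 n\right) n\right) + 1 = \left(n^{2} + 5 n n\right) + 1 = \left(n^{2} + 5 n^{2}\right) + 1 = 6 n^{2} + 1 = 1 + 6 n^{2}$)
$436929 - z{\left(-442 \right)} = 436929 - \left(1 + 6 \left(-442\right)^{2}\right) = 436929 - \left(1 + 6 \cdot 195364\right) = 436929 - \left(1 + 1172184\right) = 436929 - 1172185 = -735256$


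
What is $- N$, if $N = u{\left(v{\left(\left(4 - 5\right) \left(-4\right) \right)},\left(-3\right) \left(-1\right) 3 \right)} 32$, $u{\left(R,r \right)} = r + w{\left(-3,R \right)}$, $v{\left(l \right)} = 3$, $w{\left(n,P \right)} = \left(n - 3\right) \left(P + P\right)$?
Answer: $864$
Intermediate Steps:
$w{\left(n,P \right)} = 2 P \left(-3 + n\right)$ ($w{\left(n,P \right)} = \left(-3 + n\right) 2 P = 2 P \left(-3 + n\right)$)
$u{\left(R,r \right)} = r - 12 R$ ($u{\left(R,r \right)} = r + 2 R \left(-3 - 3\right) = r + 2 R \left(-6\right) = r - 12 R$)
$N = -864$ ($N = \left(\left(-3\right) \left(-1\right) 3 - 36\right) 32 = \left(3 \cdot 3 - 36\right) 32 = \left(9 - 36\right) 32 = \left(-27\right) 32 = -864$)
$- N = \left(-1\right) \left(-864\right) = 864$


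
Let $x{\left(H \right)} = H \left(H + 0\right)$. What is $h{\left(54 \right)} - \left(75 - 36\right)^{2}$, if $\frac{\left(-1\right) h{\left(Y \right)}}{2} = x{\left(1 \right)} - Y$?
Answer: $-1415$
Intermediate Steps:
$x{\left(H \right)} = H^{2}$ ($x{\left(H \right)} = H H = H^{2}$)
$h{\left(Y \right)} = -2 + 2 Y$ ($h{\left(Y \right)} = - 2 \left(1^{2} - Y\right) = - 2 \left(1 - Y\right) = -2 + 2 Y$)
$h{\left(54 \right)} - \left(75 - 36\right)^{2} = \left(-2 + 2 \cdot 54\right) - \left(75 - 36\right)^{2} = \left(-2 + 108\right) - 39^{2} = 106 - 1521 = -1415$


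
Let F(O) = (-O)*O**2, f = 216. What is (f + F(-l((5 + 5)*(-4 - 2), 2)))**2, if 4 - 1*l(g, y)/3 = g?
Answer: 50099556234816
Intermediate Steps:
l(g, y) = 12 - 3*g
F(O) = -O**3
(f + F(-l((5 + 5)*(-4 - 2), 2)))**2 = (216 - (-(12 - 3*(5 + 5)*(-4 - 2)))**3)**2 = (216 - (-(12 - 30*(-6)))**3)**2 = (216 - (-(12 - 3*(-60)))**3)**2 = (216 - (-(12 + 180))**3)**2 = (216 - (-1*192)**3)**2 = (216 - 1*(-192)**3)**2 = (216 - 1*(-7077888))**2 = (216 + 7077888)**2 = 7078104**2 = 50099556234816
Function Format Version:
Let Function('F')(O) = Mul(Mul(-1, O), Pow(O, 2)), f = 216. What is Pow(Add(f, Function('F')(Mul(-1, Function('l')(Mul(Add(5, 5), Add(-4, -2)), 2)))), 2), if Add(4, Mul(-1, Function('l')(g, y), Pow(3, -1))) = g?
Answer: 50099556234816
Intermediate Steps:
Function('l')(g, y) = Add(12, Mul(-3, g))
Function('F')(O) = Mul(-1, Pow(O, 3))
Pow(Add(f, Function('F')(Mul(-1, Function('l')(Mul(Add(5, 5), Add(-4, -2)), 2)))), 2) = Pow(Add(216, Mul(-1, Pow(Mul(-1, Add(12, Mul(-3, Mul(Add(5, 5), Add(-4, -2))))), 3))), 2) = Pow(Add(216, Mul(-1, Pow(Mul(-1, Add(12, Mul(-3, Mul(10, -6)))), 3))), 2) = Pow(Add(216, Mul(-1, Pow(Mul(-1, Add(12, Mul(-3, -60))), 3))), 2) = Pow(Add(216, Mul(-1, Pow(Mul(-1, Add(12, 180)), 3))), 2) = Pow(Add(216, Mul(-1, Pow(Mul(-1, 192), 3))), 2) = Pow(Add(216, Mul(-1, Pow(-192, 3))), 2) = Pow(Add(216, Mul(-1, -7077888)), 2) = Pow(Add(216, 7077888), 2) = Pow(7078104, 2) = 50099556234816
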